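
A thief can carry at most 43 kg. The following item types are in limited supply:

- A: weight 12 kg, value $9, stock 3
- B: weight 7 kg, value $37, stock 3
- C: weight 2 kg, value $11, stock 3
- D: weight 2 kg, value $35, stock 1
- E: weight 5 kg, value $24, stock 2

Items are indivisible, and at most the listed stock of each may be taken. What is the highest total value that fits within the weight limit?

Top feasible selections:
- 3×B + 3×C + 1×D + 2×E: weight 39, value 227
- 3×B + 2×C + 1×D + 2×E: weight 37, value 216
- 3×B + 1×C + 1×D + 2×E: weight 35, value 205
- 3×B + 3×C + 1×D + 1×E: weight 34, value 203
Best: $227.

$227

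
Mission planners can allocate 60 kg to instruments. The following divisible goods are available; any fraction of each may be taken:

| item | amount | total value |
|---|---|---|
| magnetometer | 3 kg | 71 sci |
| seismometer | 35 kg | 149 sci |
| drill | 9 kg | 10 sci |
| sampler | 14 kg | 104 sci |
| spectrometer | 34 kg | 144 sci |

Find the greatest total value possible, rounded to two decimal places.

357.88

Take in order of value per unit:
- magnetometer (71/3 per unit): all 3 → value 71, running total 71.00
- sampler (104/14 per unit): all 14 → value 104, running total 175.00
- seismometer (149/35 per unit): all 35 → value 149, running total 324.00
- spectrometer (144/34 per unit): 8 of 34 → value 8×144/34 = 33.8824, running total 357.88
Total 357.88.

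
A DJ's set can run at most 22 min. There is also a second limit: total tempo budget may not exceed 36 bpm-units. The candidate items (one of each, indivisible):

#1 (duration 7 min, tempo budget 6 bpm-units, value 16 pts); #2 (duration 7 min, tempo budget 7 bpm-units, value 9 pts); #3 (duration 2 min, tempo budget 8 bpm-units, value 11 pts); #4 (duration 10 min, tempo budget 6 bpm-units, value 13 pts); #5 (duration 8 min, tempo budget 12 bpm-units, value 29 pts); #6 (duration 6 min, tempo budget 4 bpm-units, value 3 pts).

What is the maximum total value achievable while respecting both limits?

Feasible sets respecting both limits:
- #1+#3+#5: duration 17, tempo budget 26, value 56
- #1+#2+#5: duration 22, tempo budget 25, value 54
- #3+#4+#5: duration 20, tempo budget 26, value 53
Best: 56 pts.

56 pts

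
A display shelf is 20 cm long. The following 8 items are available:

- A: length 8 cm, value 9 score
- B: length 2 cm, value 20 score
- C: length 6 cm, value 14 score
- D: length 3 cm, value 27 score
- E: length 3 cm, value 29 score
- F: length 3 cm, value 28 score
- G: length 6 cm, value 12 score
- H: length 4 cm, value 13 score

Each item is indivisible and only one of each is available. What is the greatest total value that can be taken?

Check high-value combinations within 20 cm:
- B+C+D+E+F: length 2+6+3+3+3=17, value 20+14+27+29+28=118
- B+D+E+F+H: length 2+3+3+3+4=15, value 20+27+29+28+13=117
- B+D+E+F+G: length 2+3+3+3+6=17, value 20+27+29+28+12=116
Best: 118 score.

118 score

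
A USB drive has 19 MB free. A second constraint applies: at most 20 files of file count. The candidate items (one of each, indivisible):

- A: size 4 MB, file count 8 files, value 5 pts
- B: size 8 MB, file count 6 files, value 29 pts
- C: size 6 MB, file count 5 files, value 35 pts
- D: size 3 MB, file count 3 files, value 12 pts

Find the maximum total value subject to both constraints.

Feasible sets respecting both limits:
- B+C+D: size 17, file count 14, value 76
- A+B+C: size 18, file count 19, value 69
- B+C: size 14, file count 11, value 64
Best: 76 pts.

76 pts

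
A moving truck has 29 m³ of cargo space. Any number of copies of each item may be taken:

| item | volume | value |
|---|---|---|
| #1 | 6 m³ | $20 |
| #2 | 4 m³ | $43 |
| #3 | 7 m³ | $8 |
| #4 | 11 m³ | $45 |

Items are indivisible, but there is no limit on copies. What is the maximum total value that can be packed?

$301

Best value-per-unit is #2 at 43/4, and filling with it alone uses volume 7×4=28. No mix of the others beats 7×43 = 301.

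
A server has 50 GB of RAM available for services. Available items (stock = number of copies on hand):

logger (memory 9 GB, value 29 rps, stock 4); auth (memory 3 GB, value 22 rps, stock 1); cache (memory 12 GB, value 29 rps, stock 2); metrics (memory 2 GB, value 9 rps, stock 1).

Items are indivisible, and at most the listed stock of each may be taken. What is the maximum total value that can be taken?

154 rps

Top feasible selections:
- 4×logger + 1×cache + 1×metrics: memory 50, value 154
- 4×logger + 1×auth + 1×metrics: memory 41, value 147
Best: 154 rps.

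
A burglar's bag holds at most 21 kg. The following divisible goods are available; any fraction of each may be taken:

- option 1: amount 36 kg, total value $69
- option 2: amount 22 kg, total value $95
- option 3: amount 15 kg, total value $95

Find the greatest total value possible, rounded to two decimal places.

120.91

Take in order of value per unit:
- option 3 (95/15 per unit): all 15 → value 95, running total 95.00
- option 2 (95/22 per unit): 6 of 22 → value 6×95/22 = 25.9091, running total 120.91
Total 120.91.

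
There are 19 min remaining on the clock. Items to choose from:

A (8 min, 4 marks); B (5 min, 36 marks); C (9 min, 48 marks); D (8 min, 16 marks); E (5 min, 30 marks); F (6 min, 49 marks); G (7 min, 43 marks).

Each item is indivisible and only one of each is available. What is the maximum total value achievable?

128 marks

Check high-value combinations within 19 min:
- B+F+G: time 5+6+7=18, value 36+49+43=128
- E+F+G: time 5+6+7=18, value 30+49+43=122
- B+E+F: time 5+5+6=16, value 36+30+49=115
- B+C+E: time 5+9+5=19, value 36+48+30=114
- B+E+G: time 5+5+7=17, value 36+30+43=109
Best: 128 marks.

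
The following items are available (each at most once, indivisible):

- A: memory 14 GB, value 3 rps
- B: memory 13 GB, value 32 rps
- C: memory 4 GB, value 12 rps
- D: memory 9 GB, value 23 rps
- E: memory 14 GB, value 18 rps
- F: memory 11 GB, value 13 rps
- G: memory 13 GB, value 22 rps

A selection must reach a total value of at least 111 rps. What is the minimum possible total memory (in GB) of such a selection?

64

Subsets with value ≥ 111, sorted by total memory:
- B+C+D+E+F+G: memory 64, value 120
- A+B+D+E+F+G: memory 74, value 111
Minimum memory: 64 GB.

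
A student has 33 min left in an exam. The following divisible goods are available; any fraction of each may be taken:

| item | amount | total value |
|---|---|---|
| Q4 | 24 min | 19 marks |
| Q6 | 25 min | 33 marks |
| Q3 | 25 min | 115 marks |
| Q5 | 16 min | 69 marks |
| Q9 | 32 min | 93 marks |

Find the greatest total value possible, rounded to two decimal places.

Take in order of value per unit:
- Q3 (115/25 per unit): all 25 → value 115, running total 115.00
- Q5 (69/16 per unit): 8 of 16 → value 8×69/16 = 34.5000, running total 149.50
Total 149.50.

149.50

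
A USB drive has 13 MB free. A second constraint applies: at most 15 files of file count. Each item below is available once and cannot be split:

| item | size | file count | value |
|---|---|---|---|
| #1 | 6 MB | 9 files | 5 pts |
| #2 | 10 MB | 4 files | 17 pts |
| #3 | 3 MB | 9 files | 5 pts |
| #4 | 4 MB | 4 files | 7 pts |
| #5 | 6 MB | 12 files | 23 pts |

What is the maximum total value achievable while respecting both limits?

23 pts

Feasible sets respecting both limits:
- #5: size 6, file count 12, value 23
- #2+#3: size 13, file count 13, value 22
- #2: size 10, file count 4, value 17
- #1+#4: size 10, file count 13, value 12
Best: 23 pts.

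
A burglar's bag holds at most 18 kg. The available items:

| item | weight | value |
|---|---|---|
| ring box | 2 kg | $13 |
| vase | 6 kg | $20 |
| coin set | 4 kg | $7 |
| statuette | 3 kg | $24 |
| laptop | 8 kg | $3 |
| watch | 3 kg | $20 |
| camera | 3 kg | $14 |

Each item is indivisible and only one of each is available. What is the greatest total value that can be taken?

Check high-value combinations within 18 kg:
- ring box+vase+statuette+watch+camera: weight 2+6+3+3+3=17, value 13+20+24+20+14=91
- ring box+vase+coin set+statuette+watch: weight 2+6+4+3+3=18, value 13+20+7+24+20=84
- vase+statuette+watch+camera: weight 6+3+3+3=15, value 20+24+20+14=78
- ring box+coin set+statuette+watch+camera: weight 2+4+3+3+3=15, value 13+7+24+20+14=78
- ring box+vase+coin set+statuette+camera: weight 2+6+4+3+3=18, value 13+20+7+24+14=78
Best: $91.

$91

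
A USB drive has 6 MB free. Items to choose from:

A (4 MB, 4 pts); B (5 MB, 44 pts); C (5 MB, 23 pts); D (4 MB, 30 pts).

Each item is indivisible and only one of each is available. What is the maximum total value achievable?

44 pts

Check high-value combinations within 6 MB:
- B: size 5, value 44
- D: size 4, value 30
- C: size 5, value 23
- A: size 4, value 4
Best: 44 pts.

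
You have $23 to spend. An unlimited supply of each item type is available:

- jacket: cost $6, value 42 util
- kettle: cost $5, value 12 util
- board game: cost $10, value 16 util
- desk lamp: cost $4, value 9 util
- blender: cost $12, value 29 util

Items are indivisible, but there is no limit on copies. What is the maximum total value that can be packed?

138 util

Best value-per-unit is jacket at 42/6; filling with it alone gives 3×42 = 126.
Optimal mix: 3×jacket + 1×kettle → cost 23, value 138.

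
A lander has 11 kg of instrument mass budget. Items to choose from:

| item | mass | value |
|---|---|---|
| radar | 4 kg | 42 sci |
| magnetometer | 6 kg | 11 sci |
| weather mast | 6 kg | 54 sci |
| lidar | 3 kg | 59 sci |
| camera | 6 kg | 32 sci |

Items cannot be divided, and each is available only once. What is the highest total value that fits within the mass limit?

113 sci

Check high-value combinations within 11 kg:
- weather mast+lidar: mass 6+3=9, value 54+59=113
- radar+lidar: mass 4+3=7, value 42+59=101
- radar+weather mast: mass 4+6=10, value 42+54=96
Best: 113 sci.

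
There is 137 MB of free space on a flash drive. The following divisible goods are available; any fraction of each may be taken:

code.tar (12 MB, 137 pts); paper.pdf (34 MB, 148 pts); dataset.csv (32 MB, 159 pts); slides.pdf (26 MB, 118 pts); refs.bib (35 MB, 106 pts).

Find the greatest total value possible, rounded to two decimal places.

661.94

Take in order of value per unit:
- code.tar (137/12 per unit): all 12 → value 137, running total 137.00
- dataset.csv (159/32 per unit): all 32 → value 159, running total 296.00
- slides.pdf (118/26 per unit): all 26 → value 118, running total 414.00
- paper.pdf (148/34 per unit): all 34 → value 148, running total 562.00
- refs.bib (106/35 per unit): 33 of 35 → value 33×106/35 = 99.9429, running total 661.94
Total 661.94.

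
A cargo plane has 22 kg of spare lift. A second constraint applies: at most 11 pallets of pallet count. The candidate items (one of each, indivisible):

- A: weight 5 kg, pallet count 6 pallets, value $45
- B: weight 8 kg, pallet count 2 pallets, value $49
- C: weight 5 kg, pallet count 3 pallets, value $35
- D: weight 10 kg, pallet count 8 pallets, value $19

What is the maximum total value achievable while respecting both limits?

$129

Feasible sets respecting both limits:
- A+B+C: weight 18, pallet count 11, value 129
- A+B: weight 13, pallet count 8, value 94
- B+C: weight 13, pallet count 5, value 84
- A+C: weight 10, pallet count 9, value 80
Best: $129.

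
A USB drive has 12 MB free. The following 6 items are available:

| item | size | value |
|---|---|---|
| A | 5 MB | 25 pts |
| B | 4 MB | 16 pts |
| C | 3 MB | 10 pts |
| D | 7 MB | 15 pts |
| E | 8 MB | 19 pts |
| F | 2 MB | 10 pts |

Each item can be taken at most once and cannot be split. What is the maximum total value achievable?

Check high-value combinations within 12 MB:
- A+B+F: size 5+4+2=11, value 25+16+10=51
- A+B+C: size 5+4+3=12, value 25+16+10=51
- A+C+F: size 5+3+2=10, value 25+10+10=45
- A+B: size 5+4=9, value 25+16=41
- A+D: size 5+7=12, value 25+15=40
Best: 51 pts.

51 pts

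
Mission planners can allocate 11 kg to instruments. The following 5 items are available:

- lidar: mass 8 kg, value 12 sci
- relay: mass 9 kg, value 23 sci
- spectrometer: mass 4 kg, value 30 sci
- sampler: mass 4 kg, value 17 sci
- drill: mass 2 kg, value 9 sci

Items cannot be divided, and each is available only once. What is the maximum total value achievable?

Check high-value combinations within 11 kg:
- spectrometer+sampler+drill: mass 4+4+2=10, value 30+17+9=56
- spectrometer+sampler: mass 4+4=8, value 30+17=47
- spectrometer+drill: mass 4+2=6, value 30+9=39
Best: 56 sci.

56 sci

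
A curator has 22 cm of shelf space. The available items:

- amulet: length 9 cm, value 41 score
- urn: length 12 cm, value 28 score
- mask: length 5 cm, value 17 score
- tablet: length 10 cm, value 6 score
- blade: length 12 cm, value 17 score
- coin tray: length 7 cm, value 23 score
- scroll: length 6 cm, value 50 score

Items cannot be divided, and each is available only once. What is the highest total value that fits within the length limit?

114 score

Check high-value combinations within 22 cm:
- amulet+coin tray+scroll: length 9+7+6=22, value 41+23+50=114
- amulet+mask+scroll: length 9+5+6=20, value 41+17+50=108
- amulet+scroll: length 9+6=15, value 41+50=91
Best: 114 score.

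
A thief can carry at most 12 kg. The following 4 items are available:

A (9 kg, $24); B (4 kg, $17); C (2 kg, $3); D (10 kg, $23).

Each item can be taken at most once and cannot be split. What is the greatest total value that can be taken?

$27

Check high-value combinations within 12 kg:
- A+C: weight 9+2=11, value 24+3=27
- C+D: weight 2+10=12, value 3+23=26
- A: weight 9, value 24
Best: $27.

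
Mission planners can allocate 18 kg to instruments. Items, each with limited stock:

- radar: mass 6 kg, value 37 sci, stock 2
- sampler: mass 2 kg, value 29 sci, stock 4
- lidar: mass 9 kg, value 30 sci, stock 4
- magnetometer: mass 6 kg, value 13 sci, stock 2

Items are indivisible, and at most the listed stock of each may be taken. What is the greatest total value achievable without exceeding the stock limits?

161 sci

Top feasible selections:
- 2×radar + 3×sampler: mass 18, value 161
- 1×radar + 4×sampler: mass 14, value 153
- 4×sampler + 1×lidar: mass 17, value 146
Best: 161 sci.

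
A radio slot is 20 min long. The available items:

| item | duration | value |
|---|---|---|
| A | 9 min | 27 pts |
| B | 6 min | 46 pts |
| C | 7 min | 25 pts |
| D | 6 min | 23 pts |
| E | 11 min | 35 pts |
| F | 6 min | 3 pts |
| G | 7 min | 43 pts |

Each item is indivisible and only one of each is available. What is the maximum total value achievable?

This is a 0/1 knapsack; check combinations near the capacity.
- B+C+G: duration 6+7+7=20, value 46+25+43=114
- B+D+G: duration 6+6+7=19, value 46+23+43=112
- B+C+D: duration 6+7+6=19, value 46+25+23=94
- B+F+G: duration 6+6+7=19, value 46+3+43=92
Best: 114 pts.

114 pts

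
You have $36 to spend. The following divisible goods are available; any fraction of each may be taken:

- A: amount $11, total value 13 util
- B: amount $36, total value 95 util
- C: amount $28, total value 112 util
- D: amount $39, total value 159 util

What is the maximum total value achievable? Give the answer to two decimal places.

Take in order of value per unit:
- D (159/39 per unit): 36 of 39 → value 36×159/39 = 146.7692, running total 146.77
Total 146.77.

146.77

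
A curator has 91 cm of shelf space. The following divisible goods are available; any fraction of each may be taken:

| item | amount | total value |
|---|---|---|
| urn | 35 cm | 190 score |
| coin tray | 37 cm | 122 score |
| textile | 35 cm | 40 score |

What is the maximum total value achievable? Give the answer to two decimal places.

Take in order of value per unit:
- urn (190/35 per unit): all 35 → value 190, running total 190.00
- coin tray (122/37 per unit): all 37 → value 122, running total 312.00
- textile (40/35 per unit): 19 of 35 → value 19×40/35 = 21.7143, running total 333.71
Total 333.71.

333.71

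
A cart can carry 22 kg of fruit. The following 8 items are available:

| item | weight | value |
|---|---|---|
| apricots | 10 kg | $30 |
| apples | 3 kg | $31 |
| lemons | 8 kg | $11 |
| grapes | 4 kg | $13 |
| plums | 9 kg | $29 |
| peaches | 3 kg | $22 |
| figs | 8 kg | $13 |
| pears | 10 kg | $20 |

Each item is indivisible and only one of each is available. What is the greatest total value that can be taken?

This is a 0/1 knapsack; check combinations near the capacity.
- apricots+apples+grapes+peaches: weight 10+3+4+3=20, value 30+31+13+22=96
- apples+grapes+plums+peaches: weight 3+4+9+3=19, value 31+13+29+22=95
- apricots+apples+plums: weight 10+3+9=22, value 30+31+29=90
- apples+grapes+peaches+pears: weight 3+4+3+10=20, value 31+13+22+20=86
- apricots+apples+peaches: weight 10+3+3=16, value 30+31+22=83
Best: $96.

$96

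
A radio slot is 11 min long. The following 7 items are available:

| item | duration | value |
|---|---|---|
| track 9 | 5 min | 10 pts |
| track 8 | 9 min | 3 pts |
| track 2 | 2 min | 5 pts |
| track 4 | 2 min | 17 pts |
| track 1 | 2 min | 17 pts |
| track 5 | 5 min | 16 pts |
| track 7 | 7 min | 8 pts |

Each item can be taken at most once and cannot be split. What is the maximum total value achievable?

55 pts

Check high-value combinations within 11 min:
- track 2+track 4+track 1+track 5: duration 2+2+2+5=11, value 5+17+17+16=55
- track 4+track 1+track 5: duration 2+2+5=9, value 17+17+16=50
- track 9+track 2+track 4+track 1: duration 5+2+2+2=11, value 10+5+17+17=49
- track 9+track 4+track 1: duration 5+2+2=9, value 10+17+17=44
- track 4+track 1+track 7: duration 2+2+7=11, value 17+17+8=42
Best: 55 pts.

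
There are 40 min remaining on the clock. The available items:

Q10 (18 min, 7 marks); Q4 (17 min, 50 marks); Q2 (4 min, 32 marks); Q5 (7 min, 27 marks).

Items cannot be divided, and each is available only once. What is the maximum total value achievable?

Check high-value combinations within 40 min:
- Q4+Q2+Q5: time 17+4+7=28, value 50+32+27=109
- Q10+Q4+Q2: time 18+17+4=39, value 7+50+32=89
- Q4+Q2: time 17+4=21, value 50+32=82
Best: 109 marks.

109 marks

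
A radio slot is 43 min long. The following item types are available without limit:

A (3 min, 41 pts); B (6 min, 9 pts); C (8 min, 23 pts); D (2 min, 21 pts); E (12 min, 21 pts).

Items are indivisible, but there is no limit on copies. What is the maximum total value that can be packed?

575 pts

Best value-per-unit is A at 41/3; filling with it alone gives 14×41 = 574.
Optimal mix: 13×A + 2×D → duration 43, value 575.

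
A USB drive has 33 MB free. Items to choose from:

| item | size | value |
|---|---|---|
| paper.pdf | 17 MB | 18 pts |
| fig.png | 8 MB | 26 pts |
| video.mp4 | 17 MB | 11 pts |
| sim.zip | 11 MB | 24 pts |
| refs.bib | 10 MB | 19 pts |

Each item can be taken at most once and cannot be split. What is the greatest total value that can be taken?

Check high-value combinations within 33 MB:
- fig.png+sim.zip+refs.bib: size 8+11+10=29, value 26+24+19=69
- fig.png+sim.zip: size 8+11=19, value 26+24=50
- fig.png+refs.bib: size 8+10=18, value 26+19=45
Best: 69 pts.

69 pts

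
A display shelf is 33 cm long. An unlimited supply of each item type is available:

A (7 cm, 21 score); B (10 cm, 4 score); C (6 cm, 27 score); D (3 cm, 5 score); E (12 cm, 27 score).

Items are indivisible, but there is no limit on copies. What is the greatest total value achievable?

Best value-per-unit is C at 27/6; filling with it alone gives 5×27 = 135.
Optimal mix: 5×C + 1×D → length 33, value 140.

140 score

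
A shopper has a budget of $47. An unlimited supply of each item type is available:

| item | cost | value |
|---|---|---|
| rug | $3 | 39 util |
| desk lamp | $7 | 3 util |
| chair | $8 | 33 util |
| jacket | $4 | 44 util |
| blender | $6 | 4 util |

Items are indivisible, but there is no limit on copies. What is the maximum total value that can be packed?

Best value-per-unit is rug at 39/3; filling with it alone gives 15×39 = 585.
Optimal mix: 13×rug + 2×jacket → cost 47, value 595.

595 util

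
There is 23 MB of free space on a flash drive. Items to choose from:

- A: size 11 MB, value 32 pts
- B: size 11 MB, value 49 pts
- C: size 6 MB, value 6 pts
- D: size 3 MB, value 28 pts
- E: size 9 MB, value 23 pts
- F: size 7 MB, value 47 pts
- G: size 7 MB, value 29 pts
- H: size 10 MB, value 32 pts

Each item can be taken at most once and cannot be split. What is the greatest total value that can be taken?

124 pts

Check high-value combinations within 23 MB:
- B+D+F: size 11+3+7=21, value 49+28+47=124
- C+D+F+G: size 6+3+7+7=23, value 6+28+47+29=110
- D+F+H: size 3+7+10=20, value 28+47+32=107
- A+D+F: size 11+3+7=21, value 32+28+47=107
- B+D+G: size 11+3+7=21, value 49+28+29=106
Best: 124 pts.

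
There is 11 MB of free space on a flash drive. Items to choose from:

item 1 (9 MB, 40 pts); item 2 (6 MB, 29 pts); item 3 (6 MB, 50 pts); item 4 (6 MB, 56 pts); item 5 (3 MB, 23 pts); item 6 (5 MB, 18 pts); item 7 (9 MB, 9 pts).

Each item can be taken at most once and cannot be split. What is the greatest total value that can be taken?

Check high-value combinations within 11 MB:
- item 4+item 5: size 6+3=9, value 56+23=79
- item 4+item 6: size 6+5=11, value 56+18=74
- item 3+item 5: size 6+3=9, value 50+23=73
- item 3+item 6: size 6+5=11, value 50+18=68
- item 4: size 6, value 56
Best: 79 pts.

79 pts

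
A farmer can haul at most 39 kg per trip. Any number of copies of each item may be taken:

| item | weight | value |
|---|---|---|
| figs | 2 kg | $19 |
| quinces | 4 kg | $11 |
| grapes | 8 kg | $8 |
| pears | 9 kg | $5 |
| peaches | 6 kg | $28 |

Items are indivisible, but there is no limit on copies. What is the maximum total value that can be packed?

$361

Best value-per-unit is figs at 19/2, and filling with it alone uses weight 19×2=38. No mix of the others beats 19×19 = 361.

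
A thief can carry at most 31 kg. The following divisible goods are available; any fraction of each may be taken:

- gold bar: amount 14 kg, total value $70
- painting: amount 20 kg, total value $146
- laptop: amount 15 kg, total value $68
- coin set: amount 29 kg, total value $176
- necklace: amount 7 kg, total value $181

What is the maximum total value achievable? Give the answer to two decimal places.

351.28

Take in order of value per unit:
- necklace (181/7 per unit): all 7 → value 181, running total 181.00
- painting (146/20 per unit): all 20 → value 146, running total 327.00
- coin set (176/29 per unit): 4 of 29 → value 4×176/29 = 24.2759, running total 351.28
Total 351.28.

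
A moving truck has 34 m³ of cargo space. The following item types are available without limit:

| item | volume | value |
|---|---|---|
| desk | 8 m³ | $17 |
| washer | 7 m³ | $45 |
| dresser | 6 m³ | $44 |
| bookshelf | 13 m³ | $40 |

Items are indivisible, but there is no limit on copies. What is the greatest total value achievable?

$224

Best value-per-unit is dresser at 44/6; filling with it alone gives 5×44 = 220.
Optimal mix: 4×washer + 1×dresser → volume 34, value 224.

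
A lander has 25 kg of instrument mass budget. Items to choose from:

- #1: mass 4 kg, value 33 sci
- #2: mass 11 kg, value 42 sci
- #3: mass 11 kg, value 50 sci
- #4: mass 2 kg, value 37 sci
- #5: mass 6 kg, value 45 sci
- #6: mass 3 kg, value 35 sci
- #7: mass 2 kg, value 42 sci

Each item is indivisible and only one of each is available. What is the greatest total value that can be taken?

209 sci

Check high-value combinations within 25 kg:
- #3+#4+#5+#6+#7: mass 11+2+6+3+2=24, value 50+37+45+35+42=209
- #1+#3+#4+#5+#7: mass 4+11+2+6+2=25, value 33+50+37+45+42=207
- #2+#4+#5+#6+#7: mass 11+2+6+3+2=24, value 42+37+45+35+42=201
- #1+#2+#4+#5+#7: mass 4+11+2+6+2=25, value 33+42+37+45+42=199
Best: 209 sci.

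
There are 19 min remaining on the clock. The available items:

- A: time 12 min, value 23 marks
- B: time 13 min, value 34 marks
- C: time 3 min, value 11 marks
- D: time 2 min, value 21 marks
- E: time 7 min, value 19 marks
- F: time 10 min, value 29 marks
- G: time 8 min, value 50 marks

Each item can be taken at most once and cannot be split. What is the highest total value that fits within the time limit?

Check high-value combinations within 19 min:
- D+E+G: time 2+7+8=17, value 21+19+50=90
- C+D+G: time 3+2+8=13, value 11+21+50=82
- C+E+G: time 3+7+8=18, value 11+19+50=80
- F+G: time 10+8=18, value 29+50=79
Best: 90 marks.

90 marks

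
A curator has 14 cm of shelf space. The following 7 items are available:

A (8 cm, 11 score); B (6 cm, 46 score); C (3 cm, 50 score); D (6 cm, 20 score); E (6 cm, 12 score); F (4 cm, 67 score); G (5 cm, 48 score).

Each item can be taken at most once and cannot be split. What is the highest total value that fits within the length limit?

165 score

This is a 0/1 knapsack; check combinations near the capacity.
- C+F+G: length 3+4+5=12, value 50+67+48=165
- B+C+F: length 6+3+4=13, value 46+50+67=163
- B+C+G: length 6+3+5=14, value 46+50+48=144
- C+D+F: length 3+6+4=13, value 50+20+67=137
Best: 165 score.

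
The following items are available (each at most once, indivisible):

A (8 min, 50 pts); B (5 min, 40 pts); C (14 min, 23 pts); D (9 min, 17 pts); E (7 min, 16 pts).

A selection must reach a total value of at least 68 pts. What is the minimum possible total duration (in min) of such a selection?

13

Subsets with value ≥ 68, sorted by total duration:
- A+B: duration 13, value 90
- A+B+E: duration 20, value 106
- B+D+E: duration 21, value 73
Minimum duration: 13 min.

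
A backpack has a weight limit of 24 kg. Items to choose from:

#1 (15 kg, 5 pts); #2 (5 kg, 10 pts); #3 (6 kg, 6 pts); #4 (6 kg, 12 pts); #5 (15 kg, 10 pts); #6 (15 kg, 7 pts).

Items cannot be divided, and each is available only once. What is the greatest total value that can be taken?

28 pts

Check high-value combinations within 24 kg:
- #2+#3+#4: weight 5+6+6=17, value 10+6+12=28
- #2+#4: weight 5+6=11, value 10+12=22
- #4+#5: weight 6+15=21, value 12+10=22
- #2+#5: weight 5+15=20, value 10+10=20
- #4+#6: weight 6+15=21, value 12+7=19
Best: 28 pts.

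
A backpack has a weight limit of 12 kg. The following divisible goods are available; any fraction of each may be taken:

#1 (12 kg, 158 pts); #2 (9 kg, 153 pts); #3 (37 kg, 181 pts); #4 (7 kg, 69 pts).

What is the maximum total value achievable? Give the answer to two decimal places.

192.50

Take in order of value per unit:
- #2 (153/9 per unit): all 9 → value 153, running total 153.00
- #1 (158/12 per unit): 3 of 12 → value 3×158/12 = 39.5000, running total 192.50
Total 192.50.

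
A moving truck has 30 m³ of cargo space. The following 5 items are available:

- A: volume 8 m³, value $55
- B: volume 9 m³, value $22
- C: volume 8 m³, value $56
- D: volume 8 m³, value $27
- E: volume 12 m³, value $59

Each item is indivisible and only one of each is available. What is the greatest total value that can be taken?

$170

Check high-value combinations within 30 m³:
- A+C+E: volume 8+8+12=28, value 55+56+59=170
- C+D+E: volume 8+8+12=28, value 56+27+59=142
- A+D+E: volume 8+8+12=28, value 55+27+59=141
- A+C+D: volume 8+8+8=24, value 55+56+27=138
- B+C+E: volume 9+8+12=29, value 22+56+59=137
Best: $170.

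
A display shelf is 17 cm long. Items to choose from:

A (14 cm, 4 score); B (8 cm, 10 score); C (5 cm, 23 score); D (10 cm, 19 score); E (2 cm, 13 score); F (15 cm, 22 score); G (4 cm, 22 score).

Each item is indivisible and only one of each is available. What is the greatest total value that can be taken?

58 score

This is a 0/1 knapsack; check combinations near the capacity.
- C+E+G: length 5+2+4=11, value 23+13+22=58
- C+D+E: length 5+10+2=17, value 23+19+13=55
- B+C+G: length 8+5+4=17, value 10+23+22=55
- D+E+G: length 10+2+4=16, value 19+13+22=54
- B+C+E: length 8+5+2=15, value 10+23+13=46
Best: 58 score.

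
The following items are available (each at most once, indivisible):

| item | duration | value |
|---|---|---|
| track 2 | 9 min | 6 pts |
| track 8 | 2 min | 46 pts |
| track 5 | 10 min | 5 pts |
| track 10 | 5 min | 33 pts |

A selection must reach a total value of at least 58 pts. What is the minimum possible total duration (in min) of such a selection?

Subsets with value ≥ 58, sorted by total duration:
- track 8+track 10: duration 7, value 79
- track 2+track 8+track 10: duration 16, value 85
- track 8+track 5+track 10: duration 17, value 84
Minimum duration: 7 min.

7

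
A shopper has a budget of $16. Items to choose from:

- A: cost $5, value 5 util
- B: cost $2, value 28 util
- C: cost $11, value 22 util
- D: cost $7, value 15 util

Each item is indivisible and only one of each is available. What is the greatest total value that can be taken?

Check high-value combinations within $16:
- B+C: cost 2+11=13, value 28+22=50
- A+B+D: cost 5+2+7=14, value 5+28+15=48
- B+D: cost 2+7=9, value 28+15=43
Best: 50 util.

50 util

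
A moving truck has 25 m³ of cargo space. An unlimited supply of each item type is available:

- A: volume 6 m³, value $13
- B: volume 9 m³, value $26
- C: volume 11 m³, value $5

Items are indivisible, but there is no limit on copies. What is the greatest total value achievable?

$65

Best value-per-unit is B at 26/9; filling with it alone gives 2×26 = 52.
Optimal mix: 1×A + 2×B → volume 24, value 65.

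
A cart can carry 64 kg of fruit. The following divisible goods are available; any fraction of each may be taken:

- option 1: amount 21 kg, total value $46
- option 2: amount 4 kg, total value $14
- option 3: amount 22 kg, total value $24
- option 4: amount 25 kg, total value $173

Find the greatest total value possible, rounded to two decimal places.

248.27

Take in order of value per unit:
- option 4 (173/25 per unit): all 25 → value 173, running total 173.00
- option 2 (14/4 per unit): all 4 → value 14, running total 187.00
- option 1 (46/21 per unit): all 21 → value 46, running total 233.00
- option 3 (24/22 per unit): 14 of 22 → value 14×24/22 = 15.2727, running total 248.27
Total 248.27.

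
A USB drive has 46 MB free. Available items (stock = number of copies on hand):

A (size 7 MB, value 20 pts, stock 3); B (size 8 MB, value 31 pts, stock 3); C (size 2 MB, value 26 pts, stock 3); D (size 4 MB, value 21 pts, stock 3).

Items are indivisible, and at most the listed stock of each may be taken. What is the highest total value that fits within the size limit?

234 pts

Top feasible selections:
- 3×B + 3×C + 3×D: size 42, value 234
- 1×A + 3×B + 3×C + 2×D: size 45, value 233
- 1×A + 2×B + 3×C + 3×D: size 41, value 223
- 2×A + 2×B + 3×C + 2×D: size 44, value 222
Best: 234 pts.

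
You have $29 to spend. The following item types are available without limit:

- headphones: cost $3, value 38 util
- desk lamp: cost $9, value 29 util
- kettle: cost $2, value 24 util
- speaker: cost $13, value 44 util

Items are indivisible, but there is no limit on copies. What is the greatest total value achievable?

Best value-per-unit is headphones at 38/3; filling with it alone gives 9×38 = 342.
Optimal mix: 9×headphones + 1×kettle → cost 29, value 366.

366 util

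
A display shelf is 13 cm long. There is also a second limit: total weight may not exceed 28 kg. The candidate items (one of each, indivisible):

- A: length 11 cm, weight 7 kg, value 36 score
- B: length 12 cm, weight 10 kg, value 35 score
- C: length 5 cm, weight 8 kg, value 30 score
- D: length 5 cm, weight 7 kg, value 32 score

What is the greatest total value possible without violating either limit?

62 score

Feasible sets respecting both limits:
- C+D: length 10, weight 15, value 62
- A: length 11, weight 7, value 36
- B: length 12, weight 10, value 35
Best: 62 score.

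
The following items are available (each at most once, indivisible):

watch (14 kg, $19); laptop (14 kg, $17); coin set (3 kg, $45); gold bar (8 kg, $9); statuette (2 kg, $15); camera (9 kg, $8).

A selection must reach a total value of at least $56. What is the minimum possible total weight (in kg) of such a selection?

5

Subsets with value ≥ 56, sorted by total weight:
- coin set+statuette: weight 5, value 60
- coin set+gold bar+statuette: weight 13, value 69
- coin set+statuette+camera: weight 14, value 68
- watch+coin set: weight 17, value 64
Minimum weight: 5 kg.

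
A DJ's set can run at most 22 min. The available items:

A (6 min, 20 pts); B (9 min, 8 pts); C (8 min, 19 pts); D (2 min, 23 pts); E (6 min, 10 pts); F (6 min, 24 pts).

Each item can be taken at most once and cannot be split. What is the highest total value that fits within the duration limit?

86 pts

Check high-value combinations within 22 min:
- A+C+D+F: duration 6+8+2+6=22, value 20+19+23+24=86
- A+D+E+F: duration 6+2+6+6=20, value 20+23+10+24=77
- C+D+E+F: duration 8+2+6+6=22, value 19+23+10+24=76
- A+C+D+E: duration 6+8+2+6=22, value 20+19+23+10=72
- A+D+F: duration 6+2+6=14, value 20+23+24=67
Best: 86 pts.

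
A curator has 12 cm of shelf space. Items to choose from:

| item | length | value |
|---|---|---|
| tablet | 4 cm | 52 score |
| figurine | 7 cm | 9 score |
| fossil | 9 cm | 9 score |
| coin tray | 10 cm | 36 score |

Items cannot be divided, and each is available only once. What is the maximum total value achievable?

61 score

This is a 0/1 knapsack; check combinations near the capacity.
- tablet+figurine: length 4+7=11, value 52+9=61
- tablet: length 4, value 52
- coin tray: length 10, value 36
- figurine: length 7, value 9
Best: 61 score.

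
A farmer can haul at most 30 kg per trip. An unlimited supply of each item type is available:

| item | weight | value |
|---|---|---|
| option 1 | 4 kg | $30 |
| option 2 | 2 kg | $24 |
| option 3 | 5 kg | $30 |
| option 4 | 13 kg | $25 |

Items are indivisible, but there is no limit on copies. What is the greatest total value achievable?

Best value-per-unit is option 2 at 24/2, and filling with it alone uses weight 15×2=30. No mix of the others beats 15×24 = 360.

$360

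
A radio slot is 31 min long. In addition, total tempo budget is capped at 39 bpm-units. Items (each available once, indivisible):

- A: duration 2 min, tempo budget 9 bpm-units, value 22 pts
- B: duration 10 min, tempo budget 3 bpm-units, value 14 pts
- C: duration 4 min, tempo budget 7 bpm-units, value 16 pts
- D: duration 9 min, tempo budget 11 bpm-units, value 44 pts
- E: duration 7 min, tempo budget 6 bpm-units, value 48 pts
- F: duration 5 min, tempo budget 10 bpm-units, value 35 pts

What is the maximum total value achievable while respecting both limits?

Feasible sets respecting both limits:
- A+D+E+F: duration 23, tempo budget 36, value 149
- C+D+E+F: duration 25, tempo budget 34, value 143
- B+D+E+F: duration 31, tempo budget 30, value 141
- A+B+C+E+F: duration 28, tempo budget 35, value 135
Best: 149 pts.

149 pts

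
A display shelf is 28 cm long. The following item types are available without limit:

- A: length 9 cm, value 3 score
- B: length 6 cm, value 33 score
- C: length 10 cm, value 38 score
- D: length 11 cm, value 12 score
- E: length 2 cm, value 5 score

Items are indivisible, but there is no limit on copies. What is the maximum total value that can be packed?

142 score

Best value-per-unit is B at 33/6; filling with it alone gives 4×33 = 132.
Optimal mix: 4×B + 2×E → length 28, value 142.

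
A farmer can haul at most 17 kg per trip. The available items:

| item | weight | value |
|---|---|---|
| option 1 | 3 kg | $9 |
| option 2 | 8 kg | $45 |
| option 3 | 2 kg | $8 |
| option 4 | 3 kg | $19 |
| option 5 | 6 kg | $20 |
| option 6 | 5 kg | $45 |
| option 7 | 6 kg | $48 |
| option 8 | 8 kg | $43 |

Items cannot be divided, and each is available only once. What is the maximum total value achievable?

This is a 0/1 knapsack; check combinations near the capacity.
- option 1+option 4+option 6+option 7: weight 3+3+5+6=17, value 9+19+45+48=121
- option 3+option 4+option 6+option 7: weight 2+3+5+6=16, value 8+19+45+48=120
- option 5+option 6+option 7: weight 6+5+6=17, value 20+45+48=113
Best: $121.

$121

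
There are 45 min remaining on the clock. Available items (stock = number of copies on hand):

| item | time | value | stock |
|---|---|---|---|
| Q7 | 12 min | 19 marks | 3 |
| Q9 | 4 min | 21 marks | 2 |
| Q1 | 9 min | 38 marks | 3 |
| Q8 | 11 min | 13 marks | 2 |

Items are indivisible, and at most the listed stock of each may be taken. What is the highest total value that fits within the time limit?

156 marks

Best selections within time 45 and stock limits:
- 2×Q9 + 3×Q1: time 35, value 156
- 1×Q7 + 1×Q9 + 3×Q1: time 43, value 154
Best: 156 marks.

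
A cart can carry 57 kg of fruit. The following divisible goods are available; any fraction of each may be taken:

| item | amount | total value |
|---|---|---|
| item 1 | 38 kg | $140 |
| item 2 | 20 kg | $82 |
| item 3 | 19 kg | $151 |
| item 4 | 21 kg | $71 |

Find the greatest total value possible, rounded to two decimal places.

299.32

Take in order of value per unit:
- item 3 (151/19 per unit): all 19 → value 151, running total 151.00
- item 2 (82/20 per unit): all 20 → value 82, running total 233.00
- item 1 (140/38 per unit): 18 of 38 → value 18×140/38 = 66.3158, running total 299.32
Total 299.32.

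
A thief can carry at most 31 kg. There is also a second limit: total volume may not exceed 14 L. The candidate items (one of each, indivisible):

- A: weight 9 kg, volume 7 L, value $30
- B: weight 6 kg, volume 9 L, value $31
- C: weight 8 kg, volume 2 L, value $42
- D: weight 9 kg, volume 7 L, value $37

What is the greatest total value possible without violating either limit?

Feasible sets respecting both limits:
- C+D: weight 17, volume 9, value 79
- B+C: weight 14, volume 11, value 73
- A+C: weight 17, volume 9, value 72
- A+D: weight 18, volume 14, value 67
Best: $79.

$79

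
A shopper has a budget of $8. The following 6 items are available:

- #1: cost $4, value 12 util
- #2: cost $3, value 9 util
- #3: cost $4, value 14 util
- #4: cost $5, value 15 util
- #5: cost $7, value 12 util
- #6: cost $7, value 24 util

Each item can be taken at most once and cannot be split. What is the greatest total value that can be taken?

26 util

This is a 0/1 knapsack; check combinations near the capacity.
- #1+#3: cost 4+4=8, value 12+14=26
- #6: cost 7, value 24
- #2+#4: cost 3+5=8, value 9+15=24
Best: 26 util.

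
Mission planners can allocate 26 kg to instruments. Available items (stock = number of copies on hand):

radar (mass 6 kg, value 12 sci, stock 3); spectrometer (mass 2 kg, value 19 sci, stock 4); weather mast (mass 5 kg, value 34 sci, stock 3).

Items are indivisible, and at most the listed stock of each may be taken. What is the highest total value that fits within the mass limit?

Top feasible selections:
- 4×spectrometer + 3×weather mast: mass 23, value 178
- 3×spectrometer + 3×weather mast: mass 21, value 159
Best: 178 sci.

178 sci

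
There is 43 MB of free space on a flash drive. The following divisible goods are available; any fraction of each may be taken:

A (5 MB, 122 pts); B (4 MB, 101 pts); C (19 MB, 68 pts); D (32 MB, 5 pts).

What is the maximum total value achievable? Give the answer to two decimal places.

293.34

Take in order of value per unit:
- B (101/4 per unit): all 4 → value 101, running total 101.00
- A (122/5 per unit): all 5 → value 122, running total 223.00
- C (68/19 per unit): all 19 → value 68, running total 291.00
- D (5/32 per unit): 15 of 32 → value 15×5/32 = 2.3438, running total 293.34
Total 293.34.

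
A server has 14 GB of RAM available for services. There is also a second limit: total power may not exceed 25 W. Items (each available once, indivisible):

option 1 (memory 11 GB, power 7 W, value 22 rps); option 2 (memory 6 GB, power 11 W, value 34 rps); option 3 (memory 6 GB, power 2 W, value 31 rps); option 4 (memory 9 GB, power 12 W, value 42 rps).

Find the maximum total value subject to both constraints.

Feasible sets respecting both limits:
- option 2+option 3: memory 12, power 13, value 65
- option 4: memory 9, power 12, value 42
- option 2: memory 6, power 11, value 34
- option 3: memory 6, power 2, value 31
Best: 65 rps.

65 rps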